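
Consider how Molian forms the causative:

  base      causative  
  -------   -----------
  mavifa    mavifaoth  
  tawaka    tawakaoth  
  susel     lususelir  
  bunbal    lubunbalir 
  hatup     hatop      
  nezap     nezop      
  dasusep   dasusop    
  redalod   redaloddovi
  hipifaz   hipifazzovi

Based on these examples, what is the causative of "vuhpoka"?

vuhpokaoth

"vuhpoka" ends in -a. The stems ending in -a (mavifa → mavifaoth, tawaka → tawakaoth) add -oth.
So vuhpoka → vuhpokaoth.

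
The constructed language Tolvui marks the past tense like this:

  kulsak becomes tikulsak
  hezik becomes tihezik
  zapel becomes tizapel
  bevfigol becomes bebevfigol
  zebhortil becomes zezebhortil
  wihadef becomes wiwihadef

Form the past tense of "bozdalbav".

bobozdalbav

zapel and bevfigol both end in -l yet inflect differently (tizapel, bebevfigol), so the final letter is not what conditions the rule; the number of vowels is.
"bozdalbav" has 3 vowels. The stems with 3 vowels (bevfigol → bebevfigol, zebhortil → zezebhortil, wihadef → wiwihadef) repeat the first consonant+vowel as a prefix.
The other pattern: stems with 2 vowels add the prefix ti-.
So bozdalbav → bobozdalbav.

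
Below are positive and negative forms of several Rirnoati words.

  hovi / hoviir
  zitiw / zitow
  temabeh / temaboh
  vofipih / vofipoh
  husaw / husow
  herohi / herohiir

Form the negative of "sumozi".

hovi and vofipih both have last vowel 'i' yet inflect differently (hoviir, vofipoh), so the last vowel is not what conditions the rule; the final letter is.
"sumozi" ends in -i. The stems ending in -i (hovi → hoviir, herohi → herohiir) add -ir.
The other pattern: stems ending in -h or -w change the last vowel to 'o'.
So sumozi → sumoziir.

sumoziir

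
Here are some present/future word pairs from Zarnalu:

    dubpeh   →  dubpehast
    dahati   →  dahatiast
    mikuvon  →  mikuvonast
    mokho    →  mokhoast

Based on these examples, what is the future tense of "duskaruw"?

Every pair shown (dubpeh → dubpehast, dahati → dahatiast, mikuvon → mikuvonast, …) follows the same rule: add -ast.
So duskaruw → duskaruwast.

duskaruwast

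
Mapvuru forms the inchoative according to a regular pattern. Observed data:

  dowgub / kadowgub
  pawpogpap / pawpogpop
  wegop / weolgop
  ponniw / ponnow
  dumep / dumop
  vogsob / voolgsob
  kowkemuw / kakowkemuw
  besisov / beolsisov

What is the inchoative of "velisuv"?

"velisuv" has last vowel 'u'. The stems whose last vowel is 'u' (dowgub → kadowgub, kowkemuw → kakowkemuw) add the prefix ka-.
So velisuv → kavelisuv.

kavelisuv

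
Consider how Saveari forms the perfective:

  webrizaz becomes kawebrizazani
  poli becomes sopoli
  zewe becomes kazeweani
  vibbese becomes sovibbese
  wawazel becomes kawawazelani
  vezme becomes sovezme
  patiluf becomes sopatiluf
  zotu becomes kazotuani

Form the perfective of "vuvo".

zewe and vibbese both end in -e yet inflect differently (kazeweani, sovibbese), so the final letter is not what conditions the rule; the first letter is.
"vuvo" begins with v-. The stems beginning with v- (vibbese → sovibbese, vezme → sovezme) add the prefix so-.
The other pattern: stems beginning with w- or z- add ka- … -ani around the stem.
So vuvo → sovuvo.

sovuvo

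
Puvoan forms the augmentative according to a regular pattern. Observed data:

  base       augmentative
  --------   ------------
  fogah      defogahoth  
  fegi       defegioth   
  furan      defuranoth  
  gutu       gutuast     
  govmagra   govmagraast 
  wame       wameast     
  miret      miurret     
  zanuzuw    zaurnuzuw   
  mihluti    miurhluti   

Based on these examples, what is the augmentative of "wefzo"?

wefzoast

fegi and mihluti both end in -i yet inflect differently (defegioth, miurhluti), so the final letter is not what conditions the rule; the first letter is.
"wefzo" begins with w-. The one such stem in the data (wame → wameast) adds -ast, so the same rule applies.
So wefzo → wefzoast.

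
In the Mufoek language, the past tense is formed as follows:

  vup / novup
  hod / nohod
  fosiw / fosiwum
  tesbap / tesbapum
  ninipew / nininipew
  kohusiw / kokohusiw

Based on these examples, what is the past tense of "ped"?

noped

vup and tesbap both end in -p yet inflect differently (novup, tesbapum), so the final letter is not what conditions the rule; the number of vowels is.
"ped" has 1 vowel. The stems with 1 vowel (vup → novup, hod → nohod) add the prefix no-.
So ped → noped.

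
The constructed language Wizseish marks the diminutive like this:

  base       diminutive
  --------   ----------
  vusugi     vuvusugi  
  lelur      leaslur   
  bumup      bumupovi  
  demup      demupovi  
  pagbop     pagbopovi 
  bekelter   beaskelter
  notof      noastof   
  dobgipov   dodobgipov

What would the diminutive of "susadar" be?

suassadar

pagbop and dobgipov both have last vowel 'o' yet inflect differently (pagbopovi, dodobgipov), so the last vowel is not what conditions the rule; the final letter is.
"susadar" ends in -r. The stems ending in -r (lelur → leaslur, bekelter → beaskelter) insert -as- after the first vowel.
The other patterns: stems ending in -p add -ovi; stems ending in -i or -v repeat the first consonant+vowel as a prefix.
So susadar → suassadar.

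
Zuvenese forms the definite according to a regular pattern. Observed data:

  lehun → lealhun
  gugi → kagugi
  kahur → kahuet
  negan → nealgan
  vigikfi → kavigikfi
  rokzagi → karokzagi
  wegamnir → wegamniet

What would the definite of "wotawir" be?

wegamnir and vigikfi both have last vowel 'i' yet inflect differently (wegamniet, kavigikfi), so the last vowel is not what conditions the rule; the final letter is.
"wotawir" ends in -r. The stems ending in -r (wegamnir → wegamniet, kahur → kahuet) drop the final letter and add -et.
So wotawir → wotawiet.

wotawiet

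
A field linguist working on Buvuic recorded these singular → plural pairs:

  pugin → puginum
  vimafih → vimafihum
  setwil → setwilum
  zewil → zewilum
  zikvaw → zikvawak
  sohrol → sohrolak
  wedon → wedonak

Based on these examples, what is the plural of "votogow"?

setwil and sohrol both end in -l yet inflect differently (setwilum, sohrolak), so the final letter is not what conditions the rule; the last vowel is.
"votogow" has last vowel 'o'. The stems whose last vowel is 'o' (sohrol → sohrolak, wedon → wedonak) add -ak.
So votogow → votogowak.

votogowak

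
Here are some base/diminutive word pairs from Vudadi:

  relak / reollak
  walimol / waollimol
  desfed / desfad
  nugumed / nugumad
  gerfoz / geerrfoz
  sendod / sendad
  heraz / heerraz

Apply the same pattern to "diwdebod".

diwdebad

sendod and gerfoz both have last vowel 'o' yet inflect differently (sendad, geerrfoz), so the last vowel is not what conditions the rule; the final letter is.
"diwdebod" ends in -d. The stems ending in -d (nugumed → nugumad, sendod → sendad, desfed → desfad) change the last vowel to 'a'.
The other patterns: stems ending in -z insert -er- after the first vowel; stems ending in -k or -l insert -ol- after the first vowel.
So diwdebod → diwdebad.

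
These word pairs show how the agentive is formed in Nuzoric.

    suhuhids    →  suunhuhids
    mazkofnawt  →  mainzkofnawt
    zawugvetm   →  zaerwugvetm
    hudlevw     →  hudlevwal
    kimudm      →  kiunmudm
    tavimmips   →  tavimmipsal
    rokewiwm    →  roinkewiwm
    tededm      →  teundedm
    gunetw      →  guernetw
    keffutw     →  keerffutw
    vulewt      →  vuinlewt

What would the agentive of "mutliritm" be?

zawugvetm and tededm both end in -m yet inflect differently (zaerwugvetm, teundedm), so the final letter is not what conditions the rule; the second-to-last letter is.
"mutliritm" has second-to-last letter 't'. The stems whose second-to-last letter is 't' (keffutw → keerffutw, gunetw → guernetw, zawugvetm → zaerwugvetm) insert -er- after the first vowel.
The other patterns: stems whose second-to-last letter is 'd' insert -un- after the first vowel; stems whose second-to-last letter is 'w' insert -in- after the first vowel; stems whose second-to-last letter is 'p' or 'v' add -al.
So mutliritm → muertliritm.

muertliritm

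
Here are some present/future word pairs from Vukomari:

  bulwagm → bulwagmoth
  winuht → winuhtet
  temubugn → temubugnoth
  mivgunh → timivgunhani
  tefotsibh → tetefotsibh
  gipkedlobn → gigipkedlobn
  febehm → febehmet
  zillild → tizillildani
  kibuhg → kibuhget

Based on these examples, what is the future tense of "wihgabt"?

wiwihgabt

mivgunh and tefotsibh both end in -h yet inflect differently (timivgunhani, tetefotsibh), so the final letter is not what conditions the rule; the second-to-last letter is.
"wihgabt" has second-to-last letter 'b'. The stems whose second-to-last letter is 'b' (tefotsibh → tetefotsibh, gipkedlobn → gigipkedlobn) repeat the first consonant+vowel as a prefix.
The other patterns: stems whose second-to-last letter is 'l' or 'n' add ti- … -ani around the stem; stems whose second-to-last letter is 'h' add -et; stems whose second-to-last letter is 'g' add -oth.
So wihgabt → wiwihgabt.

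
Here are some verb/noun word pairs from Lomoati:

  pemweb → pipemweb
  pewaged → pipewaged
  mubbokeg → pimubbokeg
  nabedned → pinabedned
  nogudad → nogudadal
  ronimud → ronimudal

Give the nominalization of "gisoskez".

pigisoskez

pewaged and nogudad both end in -d yet inflect differently (pipewaged, nogudadal), so the final letter is not what conditions the rule; the last vowel is.
"gisoskez" has last vowel 'e'. The stems whose last vowel is 'e' (pemweb → pipemweb, pewaged → pipewaged, mubbokeg → pimubbokeg) add the prefix pi-.
So gisoskez → pigisoskez.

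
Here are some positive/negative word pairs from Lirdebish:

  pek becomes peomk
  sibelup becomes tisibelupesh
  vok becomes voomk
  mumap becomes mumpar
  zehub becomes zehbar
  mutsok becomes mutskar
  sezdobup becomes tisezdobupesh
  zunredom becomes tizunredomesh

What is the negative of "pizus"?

pek and mutsok both end in -k yet inflect differently (peomk, mutskar), so the final letter is not what conditions the rule; the number of vowels is.
"pizus" has 2 vowels. The stems with 2 vowels (mutsok → mutskar, mumap → mumpar, zehub → zehbar) delete the last vowel and add -ar.
So pizus → pizsar.

pizsar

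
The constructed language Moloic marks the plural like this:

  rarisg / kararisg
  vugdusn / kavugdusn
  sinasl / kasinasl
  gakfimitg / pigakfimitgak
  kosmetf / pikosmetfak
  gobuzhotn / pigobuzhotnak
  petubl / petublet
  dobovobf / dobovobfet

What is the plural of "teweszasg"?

"teweszasg" has second-to-last letter 's'. The stems whose second-to-last letter is 's' (rarisg → kararisg, vugdusn → kavugdusn, sinasl → kasinasl) add the prefix ka-.
The other patterns: stems whose second-to-last letter is 't' add pi- … -ak around the stem; stems whose second-to-last letter is 'b' add -et.
So teweszasg → kateweszasg.

kateweszasg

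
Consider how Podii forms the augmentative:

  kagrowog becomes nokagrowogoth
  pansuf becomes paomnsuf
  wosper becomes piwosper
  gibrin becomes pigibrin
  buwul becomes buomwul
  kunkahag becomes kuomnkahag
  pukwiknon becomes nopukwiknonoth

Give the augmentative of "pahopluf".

paomhopluf

gibrin and pukwiknon both end in -n yet inflect differently (pigibrin, nopukwiknonoth), so the final letter is not what conditions the rule; the last vowel is.
"pahopluf" has last vowel 'u'. The stems whose last vowel is 'u' (buwul → buomwul, pansuf → paomnsuf) insert -om- after the first vowel.
So pahopluf → paomhopluf.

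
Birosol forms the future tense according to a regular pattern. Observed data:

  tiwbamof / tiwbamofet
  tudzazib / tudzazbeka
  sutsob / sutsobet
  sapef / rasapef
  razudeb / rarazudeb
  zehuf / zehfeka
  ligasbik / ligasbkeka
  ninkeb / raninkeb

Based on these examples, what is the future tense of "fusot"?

sapef and tiwbamof both end in -f yet inflect differently (rasapef, tiwbamofet), so the final letter is not what conditions the rule; the last vowel is.
"fusot" has last vowel 'o'. The stems whose last vowel is 'o' (tiwbamof → tiwbamofet, sutsob → sutsobet) add -et.
So fusot → fusotet.

fusotet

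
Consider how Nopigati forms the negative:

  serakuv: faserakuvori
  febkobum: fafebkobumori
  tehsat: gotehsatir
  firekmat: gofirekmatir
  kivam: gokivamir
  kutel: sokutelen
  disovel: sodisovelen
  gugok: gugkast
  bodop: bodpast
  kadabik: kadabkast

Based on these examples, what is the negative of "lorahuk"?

febkobum and kivam both end in -m yet inflect differently (fafebkobumori, gokivamir), so the final letter is not what conditions the rule; the last vowel is.
"lorahuk" has last vowel 'u'. The stems whose last vowel is 'u' (serakuv → faserakuvori, febkobum → fafebkobumori) add fa- … -ori around the stem.
So lorahuk → falorahukori.

falorahukori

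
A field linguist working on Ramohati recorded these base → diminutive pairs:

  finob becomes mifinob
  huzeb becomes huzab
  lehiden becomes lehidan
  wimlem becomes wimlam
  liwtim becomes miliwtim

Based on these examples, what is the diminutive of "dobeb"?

huzeb and finob both end in -b yet inflect differently (huzab, mifinob), so the final letter is not what conditions the rule; the last vowel is.
"dobeb" has last vowel 'e'. The stems whose last vowel is 'e' (lehiden → lehidan, wimlem → wimlam, huzeb → huzab) change the last vowel to 'a'.
The other pattern: stems whose last vowel is 'i' or 'o' add the prefix mi-.
So dobeb → dobab.

dobab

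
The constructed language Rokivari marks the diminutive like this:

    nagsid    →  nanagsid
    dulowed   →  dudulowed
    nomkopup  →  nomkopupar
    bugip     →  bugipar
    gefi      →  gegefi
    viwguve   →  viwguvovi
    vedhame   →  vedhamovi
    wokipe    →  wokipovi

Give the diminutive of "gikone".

dulowed and vedhame both have last vowel 'e' yet inflect differently (dudulowed, vedhamovi), so the last vowel is not what conditions the rule; the final letter is.
"gikone" ends in -e. The stems ending in -e (vedhame → vedhamovi, viwguve → viwguvovi, wokipe → wokipovi) drop the final letter and add -ovi.
So gikone → gikonovi.

gikonovi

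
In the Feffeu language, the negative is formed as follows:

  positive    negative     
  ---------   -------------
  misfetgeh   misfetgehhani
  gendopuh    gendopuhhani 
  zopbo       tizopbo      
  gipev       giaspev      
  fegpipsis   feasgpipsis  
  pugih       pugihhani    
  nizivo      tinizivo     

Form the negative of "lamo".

pugih and fegpipsis both have last vowel 'i' yet inflect differently (pugihhani, feasgpipsis), so the last vowel is not what conditions the rule; the final letter is.
"lamo" ends in -o. The stems ending in -o (nizivo → tinizivo, zopbo → tizopbo) add the prefix ti-.
So lamo → tilamo.

tilamo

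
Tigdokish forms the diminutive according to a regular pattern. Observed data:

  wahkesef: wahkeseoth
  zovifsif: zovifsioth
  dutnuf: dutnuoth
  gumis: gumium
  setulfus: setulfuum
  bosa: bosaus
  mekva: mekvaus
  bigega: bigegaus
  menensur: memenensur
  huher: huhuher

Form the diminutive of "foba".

fobaus

zovifsif and gumis both have last vowel 'i' yet inflect differently (zovifsioth, gumium), so the last vowel is not what conditions the rule; the final letter is.
"foba" ends in -a. The stems ending in -a (bosa → bosaus, mekva → mekvaus, bigega → bigegaus) add -us.
So foba → fobaus.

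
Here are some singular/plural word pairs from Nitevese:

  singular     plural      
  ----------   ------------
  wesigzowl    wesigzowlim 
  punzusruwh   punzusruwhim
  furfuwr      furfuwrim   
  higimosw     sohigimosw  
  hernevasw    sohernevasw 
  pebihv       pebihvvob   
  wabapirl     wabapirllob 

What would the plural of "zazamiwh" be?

zazamiwhim

wesigzowl and wabapirl both end in -l yet inflect differently (wesigzowlim, wabapirllob), so the final letter is not what conditions the rule; the second-to-last letter is.
"zazamiwh" has second-to-last letter 'w'. The stems whose second-to-last letter is 'w' (wesigzowl → wesigzowlim, punzusruwh → punzusruwhim, furfuwr → furfuwrim) add -im.
The other patterns: stems whose second-to-last letter is 's' add the prefix so-; stems whose second-to-last letter is 'h' or 'r' double the final consonant and add -ob.
So zazamiwh → zazamiwhim.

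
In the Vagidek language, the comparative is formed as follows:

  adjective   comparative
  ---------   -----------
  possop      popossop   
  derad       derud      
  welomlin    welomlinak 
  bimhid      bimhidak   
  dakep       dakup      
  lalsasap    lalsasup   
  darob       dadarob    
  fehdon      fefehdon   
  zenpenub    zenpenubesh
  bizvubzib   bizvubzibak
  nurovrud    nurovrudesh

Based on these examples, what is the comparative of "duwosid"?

bimhid and nurovrud both end in -d yet inflect differently (bimhidak, nurovrudesh), so the final letter is not what conditions the rule; the last vowel is.
"duwosid" has last vowel 'i'. The stems whose last vowel is 'i' (welomlin → welomlinak, bimhid → bimhidak, bizvubzib → bizvubzibak) add -ak.
So duwosid → duwosidak.

duwosidak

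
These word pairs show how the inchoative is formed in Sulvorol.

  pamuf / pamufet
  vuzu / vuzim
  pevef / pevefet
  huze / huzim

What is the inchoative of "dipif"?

dipifet

pamuf and vuzu both have last vowel 'u' yet inflect differently (pamufet, vuzim), so the last vowel is not what conditions the rule; whether the stem ends in a vowel or a consonant is.
"dipif" ends in a consonant. The stems ending in a consonant (pamuf → pamufet, pevef → pevefet) add -et.
So dipif → dipifet.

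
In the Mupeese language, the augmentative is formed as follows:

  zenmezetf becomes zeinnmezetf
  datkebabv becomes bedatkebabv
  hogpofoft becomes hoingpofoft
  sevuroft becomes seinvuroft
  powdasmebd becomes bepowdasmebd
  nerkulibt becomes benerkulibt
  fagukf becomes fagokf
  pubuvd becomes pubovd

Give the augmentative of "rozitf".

roinzitf

powdasmebd and pubuvd both end in -d yet inflect differently (bepowdasmebd, pubovd), so the final letter is not what conditions the rule; the second-to-last letter is.
"rozitf" has second-to-last letter 't'. The one such stem in the data (zenmezetf → zeinnmezetf) inserts -in- after the first vowel (as do hogpofoft, sevuroft), so the same rule applies.
The other patterns: stems whose second-to-last letter is 'b' add the prefix be-; stems whose second-to-last letter is 'k' or 'v' change the last vowel to 'o'.
So rozitf → roinzitf.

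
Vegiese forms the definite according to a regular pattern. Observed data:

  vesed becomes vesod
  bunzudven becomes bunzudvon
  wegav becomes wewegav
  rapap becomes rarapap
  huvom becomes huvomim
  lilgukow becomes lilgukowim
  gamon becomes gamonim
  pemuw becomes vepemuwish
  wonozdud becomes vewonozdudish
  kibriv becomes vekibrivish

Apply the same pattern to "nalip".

venalipish

"nalip" has last vowel 'i'. The one such stem in the data (kibriv → vekibrivish) adds ve- … -ish around the stem, so the same rule applies.
The other patterns: stems whose last vowel is 'e' change the last vowel to 'o'; stems whose last vowel is 'a' repeat the first consonant+vowel as a prefix; stems whose last vowel is 'o' add -im.
So nalip → venalipish.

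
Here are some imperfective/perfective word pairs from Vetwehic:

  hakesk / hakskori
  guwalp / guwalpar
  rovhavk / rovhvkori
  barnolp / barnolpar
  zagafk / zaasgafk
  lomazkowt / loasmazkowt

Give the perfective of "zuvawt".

zuasvawt

zagafk and hakesk both end in -k yet inflect differently (zaasgafk, hakskori), so the final letter is not what conditions the rule; the second-to-last letter is.
"zuvawt" has second-to-last letter 'w'. The one such stem in the data (lomazkowt → loasmazkowt) inserts -as- after the first vowel (as does zagafk), so the same rule applies.
The other patterns: stems whose second-to-last letter is 'l' add -ar; stems whose second-to-last letter is 's' or 'v' delete the last vowel and add -ori.
So zuvawt → zuasvawt.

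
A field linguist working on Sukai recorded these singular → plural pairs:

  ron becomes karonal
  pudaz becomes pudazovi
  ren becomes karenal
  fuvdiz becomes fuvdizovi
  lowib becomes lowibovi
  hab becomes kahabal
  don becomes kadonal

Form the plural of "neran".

lowib and hab both end in -b yet inflect differently (lowibovi, kahabal), so the final letter is not what conditions the rule; the number of vowels is.
"neran" has 2 vowels. The stems with 2 vowels (pudaz → pudazovi, lowib → lowibovi, fuvdiz → fuvdizovi) add -ovi.
So neran → neranovi.

neranovi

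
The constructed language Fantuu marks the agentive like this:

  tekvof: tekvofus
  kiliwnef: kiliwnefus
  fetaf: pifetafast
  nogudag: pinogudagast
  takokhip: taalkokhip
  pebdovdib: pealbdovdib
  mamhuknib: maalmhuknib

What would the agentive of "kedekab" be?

pikedekabast

tekvof and fetaf both end in -f yet inflect differently (tekvofus, pifetafast), so the final letter is not what conditions the rule; the last vowel is.
"kedekab" has last vowel 'a'. The stems whose last vowel is 'a' (fetaf → pifetafast, nogudag → pinogudagast) add pi- … -ast around the stem.
So kedekab → pikedekabast.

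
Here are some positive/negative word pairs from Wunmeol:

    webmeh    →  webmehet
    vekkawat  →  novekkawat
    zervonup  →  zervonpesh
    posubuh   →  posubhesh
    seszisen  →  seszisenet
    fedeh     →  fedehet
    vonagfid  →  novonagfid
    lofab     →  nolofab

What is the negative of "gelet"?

geletet

"gelet" has last vowel 'e'. The stems whose last vowel is 'e' (fedeh → fedehet, webmeh → webmehet, seszisen → seszisenet) add -et.
The other patterns: stems whose last vowel is 'a' or 'i' add the prefix no-; stems whose last vowel is 'u' delete the last vowel and add -esh.
So gelet → geletet.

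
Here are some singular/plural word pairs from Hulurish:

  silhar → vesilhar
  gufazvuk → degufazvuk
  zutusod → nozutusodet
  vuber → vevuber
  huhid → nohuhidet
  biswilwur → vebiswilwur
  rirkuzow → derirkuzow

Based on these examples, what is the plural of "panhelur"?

vepanhelur

zutusod and rirkuzow both have last vowel 'o' yet inflect differently (nozutusodet, derirkuzow), so the last vowel is not what conditions the rule; the final letter is.
"panhelur" ends in -r. The stems ending in -r (vuber → vevuber, biswilwur → vebiswilwur, silhar → vesilhar) add the prefix ve-.
The other patterns: stems ending in -d add no- … -et around the stem; stems ending in -k or -w add the prefix de-.
So panhelur → vepanhelur.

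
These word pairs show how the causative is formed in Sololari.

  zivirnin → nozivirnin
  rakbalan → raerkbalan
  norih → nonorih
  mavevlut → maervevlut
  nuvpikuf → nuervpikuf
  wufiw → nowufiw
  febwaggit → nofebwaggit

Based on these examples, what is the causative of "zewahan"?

"zewahan" has last vowel 'a'. The one such stem in the data (rakbalan → raerkbalan) inserts -er- after the first vowel (as do mavevlut, nuvpikuf), so the same rule applies.
The other pattern: stems whose last vowel is 'i' add the prefix no-.
So zewahan → zeerwahan.

zeerwahan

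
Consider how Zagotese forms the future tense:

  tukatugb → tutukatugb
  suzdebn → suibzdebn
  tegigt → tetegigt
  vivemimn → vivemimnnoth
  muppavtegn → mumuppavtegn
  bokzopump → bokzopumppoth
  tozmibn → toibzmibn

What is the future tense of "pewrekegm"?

"pewrekegm" has second-to-last letter 'g'. The stems whose second-to-last letter is 'g' (muppavtegn → mumuppavtegn, tegigt → tetegigt, tukatugb → tutukatugb) repeat the first consonant+vowel as a prefix.
The other patterns: stems whose second-to-last letter is 'm' double the final consonant and add -oth; stems whose second-to-last letter is 'b' insert -ib- after the first vowel.
So pewrekegm → pepewrekegm.

pepewrekegm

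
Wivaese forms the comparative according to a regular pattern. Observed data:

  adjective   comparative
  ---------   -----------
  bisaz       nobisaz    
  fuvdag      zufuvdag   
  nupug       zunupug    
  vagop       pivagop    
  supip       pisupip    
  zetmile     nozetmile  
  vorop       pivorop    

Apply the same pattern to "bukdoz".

nobukdoz

fuvdag and bisaz both have last vowel 'a' yet inflect differently (zufuvdag, nobisaz), so the last vowel is not what conditions the rule; the final letter is.
"bukdoz" ends in -z. The one such stem in the data (bisaz → nobisaz) adds the prefix no-, so the same rule applies.
The other patterns: stems ending in -g add the prefix zu-; stems ending in -p add the prefix pi-.
So bukdoz → nobukdoz.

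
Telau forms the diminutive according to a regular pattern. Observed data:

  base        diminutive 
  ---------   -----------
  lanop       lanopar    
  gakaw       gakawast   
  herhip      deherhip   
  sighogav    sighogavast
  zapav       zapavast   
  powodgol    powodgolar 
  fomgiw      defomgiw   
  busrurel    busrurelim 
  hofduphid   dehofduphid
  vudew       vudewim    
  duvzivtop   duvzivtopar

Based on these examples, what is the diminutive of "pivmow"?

pivmowar

vudew and gakaw both end in -w yet inflect differently (vudewim, gakawast), so the final letter is not what conditions the rule; the last vowel is.
"pivmow" has last vowel 'o'. The stems whose last vowel is 'o' (powodgol → powodgolar, lanop → lanopar, duvzivtop → duvzivtopar) add -ar.
So pivmow → pivmowar.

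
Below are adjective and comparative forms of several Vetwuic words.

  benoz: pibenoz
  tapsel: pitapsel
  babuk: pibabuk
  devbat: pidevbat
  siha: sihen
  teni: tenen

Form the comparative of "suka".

suken

devbat and siha both have last vowel 'a' yet inflect differently (pidevbat, sihen), so the last vowel is not what conditions the rule; whether the stem ends in a vowel or a consonant is.
"suka" ends in a vowel. The stems ending in a vowel (siha → sihen, teni → tenen) drop the final letter and add -en.
So suka → suken.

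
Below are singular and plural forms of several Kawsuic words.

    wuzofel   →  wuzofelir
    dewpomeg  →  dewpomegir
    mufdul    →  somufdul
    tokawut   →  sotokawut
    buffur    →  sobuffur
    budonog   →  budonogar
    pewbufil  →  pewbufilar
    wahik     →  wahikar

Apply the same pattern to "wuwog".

"wuwog" has last vowel 'o'. The one such stem in the data (budonog → budonogar) adds -ar, so the same rule applies.
The other patterns: stems whose last vowel is 'e' add -ir; stems whose last vowel is 'u' add the prefix so-.
So wuwog → wuwogar.

wuwogar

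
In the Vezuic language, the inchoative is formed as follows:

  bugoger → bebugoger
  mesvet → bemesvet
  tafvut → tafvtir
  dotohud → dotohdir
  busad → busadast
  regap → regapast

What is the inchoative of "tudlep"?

betudlep

mesvet and tafvut both end in -t yet inflect differently (bemesvet, tafvtir), so the final letter is not what conditions the rule; the last vowel is.
"tudlep" has last vowel 'e'. The stems whose last vowel is 'e' (mesvet → bemesvet, bugoger → bebugoger) add the prefix be-.
So tudlep → betudlep.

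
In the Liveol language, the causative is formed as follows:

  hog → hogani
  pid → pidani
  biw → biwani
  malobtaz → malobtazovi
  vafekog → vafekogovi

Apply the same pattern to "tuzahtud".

tuzahtudovi

hog and vafekog both end in -g yet inflect differently (hogani, vafekogovi), so the final letter is not what conditions the rule; the number of vowels is.
"tuzahtud" has 3 vowels. The stems with 3 vowels (malobtaz → malobtazovi, vafekog → vafekogovi) add -ovi.
So tuzahtud → tuzahtudovi.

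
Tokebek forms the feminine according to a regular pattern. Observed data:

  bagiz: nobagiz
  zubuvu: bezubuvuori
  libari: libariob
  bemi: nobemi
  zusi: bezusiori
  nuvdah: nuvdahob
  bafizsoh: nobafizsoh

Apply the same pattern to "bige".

nobige

"bige" begins with b-. The stems beginning with b- (bemi → nobemi, bafizsoh → nobafizsoh, bagiz → nobagiz) add the prefix no-.
So bige → nobige.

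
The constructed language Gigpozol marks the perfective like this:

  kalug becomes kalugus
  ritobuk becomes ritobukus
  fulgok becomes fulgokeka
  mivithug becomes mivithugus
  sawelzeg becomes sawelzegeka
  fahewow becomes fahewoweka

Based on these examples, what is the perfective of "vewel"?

ritobuk and fulgok both end in -k yet inflect differently (ritobukus, fulgokeka), so the final letter is not what conditions the rule; the last vowel is.
"vewel" has last vowel 'e'. The one such stem in the data (sawelzeg → sawelzegeka) adds -eka, so the same rule applies.
So vewel → veweleka.

veweleka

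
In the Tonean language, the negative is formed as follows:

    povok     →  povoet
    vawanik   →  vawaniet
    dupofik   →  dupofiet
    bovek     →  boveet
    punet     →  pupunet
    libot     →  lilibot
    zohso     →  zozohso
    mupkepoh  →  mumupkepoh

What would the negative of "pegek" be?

pegeet

"pegek" ends in -k. The stems ending in -k (povok → povoet, vawanik → vawaniet, dupofik → dupofiet) drop the final letter and add -et.
The other pattern: stems ending in -h, -o or -t repeat the first consonant+vowel as a prefix.
So pegek → pegeet.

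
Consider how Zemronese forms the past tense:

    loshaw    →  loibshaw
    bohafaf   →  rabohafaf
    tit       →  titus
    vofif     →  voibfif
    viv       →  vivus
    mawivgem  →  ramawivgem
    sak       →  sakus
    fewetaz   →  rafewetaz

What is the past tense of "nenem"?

neibnem

vofif and bohafaf both end in -f yet inflect differently (voibfif, rabohafaf), so the final letter is not what conditions the rule; the number of vowels is.
"nenem" has 2 vowels. The stems with 2 vowels (loshaw → loibshaw, vofif → voibfif) insert -ib- after the first vowel.
The other patterns: stems with 1 vowel add -us; stems with 3 vowels add the prefix ra-.
So nenem → neibnem.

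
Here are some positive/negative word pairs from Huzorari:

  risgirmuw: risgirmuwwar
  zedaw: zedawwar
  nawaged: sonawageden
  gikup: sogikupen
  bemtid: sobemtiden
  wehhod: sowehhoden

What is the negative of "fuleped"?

sofulepeden

risgirmuw and gikup both have last vowel 'u' yet inflect differently (risgirmuwwar, sogikupen), so the last vowel is not what conditions the rule; the final letter is.
"fuleped" ends in -d. The stems ending in -d (nawaged → sonawageden, bemtid → sobemtiden, wehhod → sowehhoden) add so- … -en around the stem.
The other pattern: stems ending in -w double the final consonant and add -ar.
So fuleped → sofulepeden.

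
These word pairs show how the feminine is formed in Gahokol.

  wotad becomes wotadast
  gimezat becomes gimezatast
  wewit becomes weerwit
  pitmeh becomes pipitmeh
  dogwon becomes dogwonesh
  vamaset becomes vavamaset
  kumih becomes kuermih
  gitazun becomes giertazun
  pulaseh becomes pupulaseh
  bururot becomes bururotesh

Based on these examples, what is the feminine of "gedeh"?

gegedeh

dogwon and gitazun both end in -n yet inflect differently (dogwonesh, giertazun), so the final letter is not what conditions the rule; the last vowel is.
"gedeh" has last vowel 'e'. The stems whose last vowel is 'e' (vamaset → vavamaset, pulaseh → pupulaseh, pitmeh → pipitmeh) repeat the first consonant+vowel as a prefix.
So gedeh → gegedeh.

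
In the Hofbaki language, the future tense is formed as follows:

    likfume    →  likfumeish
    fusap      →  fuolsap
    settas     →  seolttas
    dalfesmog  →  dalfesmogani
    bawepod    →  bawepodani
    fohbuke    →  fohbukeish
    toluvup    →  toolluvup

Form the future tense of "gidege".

gidegeish

"gidege" ends in -e. The stems ending in -e (fohbuke → fohbukeish, likfume → likfumeish) add -ish.
So gidege → gidegeish.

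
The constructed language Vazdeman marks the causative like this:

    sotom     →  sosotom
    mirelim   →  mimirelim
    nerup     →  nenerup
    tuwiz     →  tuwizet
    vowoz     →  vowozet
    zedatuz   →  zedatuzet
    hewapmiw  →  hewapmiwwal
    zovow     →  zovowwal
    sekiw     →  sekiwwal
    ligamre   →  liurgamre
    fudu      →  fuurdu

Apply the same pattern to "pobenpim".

mirelim and tuwiz both have last vowel 'i' yet inflect differently (mimirelim, tuwizet), so the last vowel is not what conditions the rule; the final letter is.
"pobenpim" ends in -m. The stems ending in -m (sotom → sosotom, mirelim → mimirelim) repeat the first consonant+vowel as a prefix.
The other patterns: stems ending in -z add -et; stems ending in -w double the final consonant and add -al; stems ending in -e or -u insert -ur- after the first vowel.
So pobenpim → popobenpim.

popobenpim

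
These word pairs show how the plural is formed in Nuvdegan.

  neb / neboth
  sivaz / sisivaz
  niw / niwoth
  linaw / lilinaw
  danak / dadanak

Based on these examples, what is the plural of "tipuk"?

niw and linaw both end in -w yet inflect differently (niwoth, lilinaw), so the final letter is not what conditions the rule; the number of vowels is.
"tipuk" has 2 vowels. The stems with 2 vowels (linaw → lilinaw, sivaz → sisivaz, danak → dadanak) repeat the first consonant+vowel as a prefix.
The other pattern: stems with 1 vowel add -oth.
So tipuk → titipuk.

titipuk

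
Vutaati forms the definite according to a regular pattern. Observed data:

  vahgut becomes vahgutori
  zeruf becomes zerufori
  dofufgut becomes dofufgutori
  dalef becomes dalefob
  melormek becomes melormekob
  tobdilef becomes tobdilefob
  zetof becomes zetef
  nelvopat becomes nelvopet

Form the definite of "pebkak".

zeruf and dalef both end in -f yet inflect differently (zerufori, dalefob), so the final letter is not what conditions the rule; the last vowel is.
"pebkak" has last vowel 'a'. The one such stem in the data (nelvopat → nelvopet) changes the last vowel to 'e' (as does zetof), so the same rule applies.
The other patterns: stems whose last vowel is 'u' add -ori; stems whose last vowel is 'e' add -ob.
So pebkak → pebkek.

pebkek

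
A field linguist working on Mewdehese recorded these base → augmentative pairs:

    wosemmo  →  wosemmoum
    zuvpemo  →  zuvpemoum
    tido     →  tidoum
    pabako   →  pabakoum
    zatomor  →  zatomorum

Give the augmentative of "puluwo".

puluwoum

Every pair shown (wosemmo → wosemmoum, zuvpemo → zuvpemoum, tido → tidoum, …) follows the same rule: add -um.
So puluwo → puluwoum.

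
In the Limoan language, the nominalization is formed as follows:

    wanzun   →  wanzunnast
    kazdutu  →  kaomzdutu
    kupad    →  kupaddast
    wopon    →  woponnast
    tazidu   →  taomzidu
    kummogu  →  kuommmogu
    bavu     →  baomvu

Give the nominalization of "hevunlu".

heomvunlu

kummogu and wanzun both have last vowel 'u' yet inflect differently (kuommmogu, wanzunnast), so the last vowel is not what conditions the rule; the final letter is.
"hevunlu" ends in -u. The stems ending in -u (kummogu → kuommmogu, bavu → baomvu, kazdutu → kaomzdutu) insert -om- after the first vowel.
The other pattern: stems ending in -d or -n double the final consonant and add -ast.
So hevunlu → heomvunlu.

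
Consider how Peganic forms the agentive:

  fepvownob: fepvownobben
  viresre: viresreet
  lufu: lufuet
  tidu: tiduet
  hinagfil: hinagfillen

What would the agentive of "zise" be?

ziseet

hinagfil and viresre both have 3 vowels yet inflect differently (hinagfillen, viresreet), so the number of vowels is not what conditions the rule; whether the stem ends in a vowel or a consonant is.
"zise" ends in a vowel. The stems ending in a vowel (tidu → tiduet, viresre → viresreet, lufu → lufuet) add -et.
So zise → ziseet.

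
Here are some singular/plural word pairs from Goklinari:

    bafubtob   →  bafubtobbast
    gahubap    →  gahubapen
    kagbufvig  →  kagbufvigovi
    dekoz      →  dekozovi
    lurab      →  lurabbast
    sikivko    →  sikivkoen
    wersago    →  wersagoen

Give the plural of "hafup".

hafupen

bafubtob and wersago both have last vowel 'o' yet inflect differently (bafubtobbast, wersagoen), so the last vowel is not what conditions the rule; the final letter is.
"hafup" ends in -p. The one such stem in the data (gahubap → gahubapen) adds -en, so the same rule applies.
So hafup → hafupen.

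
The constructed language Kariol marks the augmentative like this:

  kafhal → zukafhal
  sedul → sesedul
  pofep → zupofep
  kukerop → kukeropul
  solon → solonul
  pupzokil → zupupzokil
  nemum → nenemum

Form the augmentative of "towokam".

sedul and kafhal both end in -l yet inflect differently (sesedul, zukafhal), so the final letter is not what conditions the rule; the last vowel is.
"towokam" has last vowel 'a'. The one such stem in the data (kafhal → zukafhal) adds the prefix zu-, so the same rule applies.
The other patterns: stems whose last vowel is 'u' repeat the first consonant+vowel as a prefix; stems whose last vowel is 'o' add -ul.
So towokam → zutowokam.

zutowokam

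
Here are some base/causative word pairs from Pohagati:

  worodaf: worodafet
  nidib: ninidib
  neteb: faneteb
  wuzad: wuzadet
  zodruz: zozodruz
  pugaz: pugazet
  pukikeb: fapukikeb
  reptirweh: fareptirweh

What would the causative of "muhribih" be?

mumuhribih

pugaz and zodruz both end in -z yet inflect differently (pugazet, zozodruz), so the final letter is not what conditions the rule; the last vowel is.
"muhribih" has last vowel 'i'. The one such stem in the data (nidib → ninidib) repeats the first consonant+vowel as a prefix (as does zodruz), so the same rule applies.
So muhribih → mumuhribih.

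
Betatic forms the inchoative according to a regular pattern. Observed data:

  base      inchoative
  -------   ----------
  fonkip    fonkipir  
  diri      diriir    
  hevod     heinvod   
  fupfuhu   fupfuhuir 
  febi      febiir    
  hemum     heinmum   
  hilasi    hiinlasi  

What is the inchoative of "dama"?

hilasi and diri both end in -i yet inflect differently (hiinlasi, diriir), so the final letter is not what conditions the rule; the first letter is.
"dama" begins with d-. The one such stem in the data (diri → diriir) adds -ir, so the same rule applies.
So dama → damair.

damair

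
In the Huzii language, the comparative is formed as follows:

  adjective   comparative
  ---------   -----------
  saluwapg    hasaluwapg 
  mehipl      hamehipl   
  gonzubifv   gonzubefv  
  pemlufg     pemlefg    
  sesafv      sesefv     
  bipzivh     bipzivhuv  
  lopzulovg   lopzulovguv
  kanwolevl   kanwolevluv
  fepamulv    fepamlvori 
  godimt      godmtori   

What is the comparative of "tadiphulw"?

saluwapg and pemlufg both end in -g yet inflect differently (hasaluwapg, pemlefg), so the final letter is not what conditions the rule; the second-to-last letter is.
"tadiphulw" has second-to-last letter 'l'. The one such stem in the data (fepamulv → fepamlvori) deletes the last vowel and adds -ori (as does godimt), so the same rule applies.
The other patterns: stems whose second-to-last letter is 'p' add the prefix ha-; stems whose second-to-last letter is 'f' change the last vowel to 'e'; stems whose second-to-last letter is 'v' add -uv.
So tadiphulw → tadiphlwori.

tadiphlwori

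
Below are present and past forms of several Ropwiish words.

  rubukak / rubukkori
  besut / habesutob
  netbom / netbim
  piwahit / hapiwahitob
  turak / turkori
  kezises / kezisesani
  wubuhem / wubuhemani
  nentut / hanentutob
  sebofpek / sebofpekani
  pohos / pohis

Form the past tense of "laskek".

laskekani

"laskek" has last vowel 'e'. The stems whose last vowel is 'e' (kezises → kezisesani, wubuhem → wubuhemani, sebofpek → sebofpekani) add -ani.
The other patterns: stems whose last vowel is 'o' change the last vowel to 'i'; stems whose last vowel is 'a' delete the last vowel and add -ori; stems whose last vowel is 'i' or 'u' add ha- … -ob around the stem.
So laskek → laskekani.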